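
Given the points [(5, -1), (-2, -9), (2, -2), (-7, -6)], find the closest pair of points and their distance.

Computing all pairwise distances among 4 points:

d((5, -1), (-2, -9)) = 10.6301
d((5, -1), (2, -2)) = 3.1623 <-- minimum
d((5, -1), (-7, -6)) = 13.0
d((-2, -9), (2, -2)) = 8.0623
d((-2, -9), (-7, -6)) = 5.831
d((2, -2), (-7, -6)) = 9.8489

Closest pair: (5, -1) and (2, -2) with distance 3.1623

The closest pair is (5, -1) and (2, -2) with Euclidean distance 3.1623. For 4 points, brute-force pairwise comparison is shown above. For large n, the divide-and-conquer algorithm (sort by x, recurse on halves, check the dividing strip) achieves O(n log n).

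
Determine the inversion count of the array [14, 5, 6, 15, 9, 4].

Finding inversions in [14, 5, 6, 15, 9, 4]:

(0, 1): arr[0]=14 > arr[1]=5
(0, 2): arr[0]=14 > arr[2]=6
(0, 4): arr[0]=14 > arr[4]=9
(0, 5): arr[0]=14 > arr[5]=4
(1, 5): arr[1]=5 > arr[5]=4
(2, 5): arr[2]=6 > arr[5]=4
(3, 4): arr[3]=15 > arr[4]=9
(3, 5): arr[3]=15 > arr[5]=4
(4, 5): arr[4]=9 > arr[5]=4

Total inversions: 9

The array has 9 inversion(s): (0,1), (0,2), (0,4), (0,5), (1,5), (2,5), (3,4), (3,5), (4,5). Each pair (i,j) satisfies i < j and arr[i] > arr[j].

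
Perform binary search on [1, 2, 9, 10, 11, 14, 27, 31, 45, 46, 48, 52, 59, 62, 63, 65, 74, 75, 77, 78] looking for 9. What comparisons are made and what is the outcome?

Binary search for 9 in [1, 2, 9, 10, 11, 14, 27, 31, 45, 46, 48, 52, 59, 62, 63, 65, 74, 75, 77, 78]:

lo=0, hi=19, mid=9, arr[mid]=46 -> 46 > 9, search left half
lo=0, hi=8, mid=4, arr[mid]=11 -> 11 > 9, search left half
lo=0, hi=3, mid=1, arr[mid]=2 -> 2 < 9, search right half
lo=2, hi=3, mid=2, arr[mid]=9 -> Found target at index 2!

Binary search finds 9 at index 2 after 4 comparisons. The search repeatedly halves the search space by comparing with the middle element.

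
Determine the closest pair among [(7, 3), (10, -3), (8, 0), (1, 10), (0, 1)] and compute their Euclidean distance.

Computing all pairwise distances among 5 points:

d((7, 3), (10, -3)) = 6.7082
d((7, 3), (8, 0)) = 3.1623 <-- minimum
d((7, 3), (1, 10)) = 9.2195
d((7, 3), (0, 1)) = 7.2801
d((10, -3), (8, 0)) = 3.6056
d((10, -3), (1, 10)) = 15.8114
d((10, -3), (0, 1)) = 10.7703
d((8, 0), (1, 10)) = 12.2066
d((8, 0), (0, 1)) = 8.0623
d((1, 10), (0, 1)) = 9.0554

Closest pair: (7, 3) and (8, 0) with distance 3.1623

The closest pair is (7, 3) and (8, 0) with Euclidean distance 3.1623. For 5 points, brute-force pairwise comparison is shown above. For large n, the divide-and-conquer algorithm (sort by x, recurse on halves, check the dividing strip) achieves O(n log n).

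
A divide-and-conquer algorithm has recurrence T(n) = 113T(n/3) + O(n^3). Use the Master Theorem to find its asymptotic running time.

Master Theorem for T(n) = 113T(n/3) + O(n^3):

a = 113, b = 3, c = 3
log_b(a) = log_3(113) = 4.3031

Case 1: c = 3 < log_3(113) = 4.3031
T(n) = O(n^(log_3 113))

For T(n) = 113T(n/3) + O(n^3): log_3(113) = 4.3031. This is Case 1 of the Master Theorem (c < log_b(a), work dominated by leaves), giving O(n^(log_3 113)).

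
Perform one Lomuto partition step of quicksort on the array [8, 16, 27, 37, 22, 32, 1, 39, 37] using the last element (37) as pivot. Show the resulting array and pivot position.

Lomuto partition with pivot = 37:

Initial array: [8, 16, 27, 37, 22, 32, 1, 39, 37]

arr[0]=8 <= 37: swap with position 0, array becomes [8, 16, 27, 37, 22, 32, 1, 39, 37]
arr[1]=16 <= 37: swap with position 1, array becomes [8, 16, 27, 37, 22, 32, 1, 39, 37]
arr[2]=27 <= 37: swap with position 2, array becomes [8, 16, 27, 37, 22, 32, 1, 39, 37]
arr[3]=37 <= 37: swap with position 3, array becomes [8, 16, 27, 37, 22, 32, 1, 39, 37]
arr[4]=22 <= 37: swap with position 4, array becomes [8, 16, 27, 37, 22, 32, 1, 39, 37]
arr[5]=32 <= 37: swap with position 5, array becomes [8, 16, 27, 37, 22, 32, 1, 39, 37]
arr[6]=1 <= 37: swap with position 6, array becomes [8, 16, 27, 37, 22, 32, 1, 39, 37]
arr[7]=39 > 37: no swap

Place pivot at position 7: [8, 16, 27, 37, 22, 32, 1, 37, 39]
Pivot position: 7

After partitioning with pivot 37, the array becomes [8, 16, 27, 37, 22, 32, 1, 37, 39]. The pivot is placed at index 7. All elements to the left of the pivot are <= 37, and all elements to the right are > 37.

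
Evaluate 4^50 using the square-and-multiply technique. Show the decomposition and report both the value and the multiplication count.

Computing 4^50 by squaring (build up from 4^1; each line after the first costs one multiplication):

4^1 = 4
4^2 = (4^1)^2 = 4^2 = 16
4^3 = 4 * 4^2 = 4 * 16 = 64
4^6 = (4^3)^2 = 64^2 = 4096
4^12 = (4^6)^2 = 4096^2 = 16777216
4^24 = (4^12)^2 = 16777216^2 = 281474976710656
4^25 = 4 * 4^24 = 4 * 281474976710656 = 1125899906842624
4^50 = (4^25)^2 = 1125899906842624^2 = 1267650600228229401496703205376

Result: 1267650600228229401496703205376
Multiplications needed: 7 (7 lines after 4^1)

4^50 = 1267650600228229401496703205376. Using exponentiation by squaring, this requires 7 multiplications. The key idea: if the exponent is even, square the half-power; if odd, multiply by the base once.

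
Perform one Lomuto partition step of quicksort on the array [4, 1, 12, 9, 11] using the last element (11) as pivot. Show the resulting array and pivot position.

Lomuto partition with pivot = 11:

Initial array: [4, 1, 12, 9, 11]

arr[0]=4 <= 11: swap with position 0, array becomes [4, 1, 12, 9, 11]
arr[1]=1 <= 11: swap with position 1, array becomes [4, 1, 12, 9, 11]
arr[2]=12 > 11: no swap
arr[3]=9 <= 11: swap with position 2, array becomes [4, 1, 9, 12, 11]

Place pivot at position 3: [4, 1, 9, 11, 12]
Pivot position: 3

After partitioning with pivot 11, the array becomes [4, 1, 9, 11, 12]. The pivot is placed at index 3. All elements to the left of the pivot are <= 11, and all elements to the right are > 11.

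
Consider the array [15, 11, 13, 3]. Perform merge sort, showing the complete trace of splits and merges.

Merge sort trace:

Split: [15, 11, 13, 3] -> [15, 11] and [13, 3]
  Split: [15, 11] -> [15] and [11]
  Merge: [15] + [11] -> [11, 15]
  Split: [13, 3] -> [13] and [3]
  Merge: [13] + [3] -> [3, 13]
Merge: [11, 15] + [3, 13] -> [3, 11, 13, 15]

Final sorted array: [3, 11, 13, 15]

The merge sort proceeds by recursively splitting the array and merging sorted halves.
After all merges, the sorted array is [3, 11, 13, 15].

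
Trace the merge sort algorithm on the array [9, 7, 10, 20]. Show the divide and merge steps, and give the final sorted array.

Merge sort trace:

Split: [9, 7, 10, 20] -> [9, 7] and [10, 20]
  Split: [9, 7] -> [9] and [7]
  Merge: [9] + [7] -> [7, 9]
  Split: [10, 20] -> [10] and [20]
  Merge: [10] + [20] -> [10, 20]
Merge: [7, 9] + [10, 20] -> [7, 9, 10, 20]

Final sorted array: [7, 9, 10, 20]

The merge sort proceeds by recursively splitting the array and merging sorted halves.
After all merges, the sorted array is [7, 9, 10, 20].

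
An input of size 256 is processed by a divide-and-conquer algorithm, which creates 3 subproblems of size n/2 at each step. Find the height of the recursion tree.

For divide and conquer with division factor 2:

Problem sizes at each level:
Level 0: 256
Level 1: 128
Level 2: 64
Level 3: 32
Level 4: 16
Level 5: 8
Level 6: 4
Level 7: 2
Level 8: 1

The root is level 0 and the size-1 base case is level 8 (the tree spans levels 0 through 8, i.e. 9 levels counting the root), so the depth is the number of divisions: log_2(256) = 8

The recursion tree depth is log_2(256) = 8. At each level, the problem size is divided by 2, so it takes 8 divisions to reduce to a base case of size 1. The algorithm makes 3 recursive calls at each level.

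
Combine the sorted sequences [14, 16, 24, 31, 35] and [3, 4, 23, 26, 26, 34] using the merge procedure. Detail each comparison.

Merging process:

Compare 14 vs 3: take 3 from right. Merged: [3]
Compare 14 vs 4: take 4 from right. Merged: [3, 4]
Compare 14 vs 23: take 14 from left. Merged: [3, 4, 14]
Compare 16 vs 23: take 16 from left. Merged: [3, 4, 14, 16]
Compare 24 vs 23: take 23 from right. Merged: [3, 4, 14, 16, 23]
Compare 24 vs 26: take 24 from left. Merged: [3, 4, 14, 16, 23, 24]
Compare 31 vs 26: take 26 from right. Merged: [3, 4, 14, 16, 23, 24, 26]
Compare 31 vs 26: take 26 from right. Merged: [3, 4, 14, 16, 23, 24, 26, 26]
Compare 31 vs 34: take 31 from left. Merged: [3, 4, 14, 16, 23, 24, 26, 26, 31]
Compare 35 vs 34: take 34 from right. Merged: [3, 4, 14, 16, 23, 24, 26, 26, 31, 34]
Append remaining from left: [35]. Merged: [3, 4, 14, 16, 23, 24, 26, 26, 31, 34, 35]

Final merged array: [3, 4, 14, 16, 23, 24, 26, 26, 31, 34, 35]
Total comparisons: 10

The merged array is [3, 4, 14, 16, 23, 24, 26, 26, 31, 34, 35], requiring 10 comparisons. The merge step runs in O(n) time where n is the total number of elements.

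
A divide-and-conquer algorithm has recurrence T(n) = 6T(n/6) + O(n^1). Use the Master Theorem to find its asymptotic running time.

Master Theorem for T(n) = 6T(n/6) + O(n^1):

a = 6, b = 6, c = 1
log_b(a) = log_6(6) = 1.0000

Case 2: c = 1 = log_6(6) = 1.0000
T(n) = O(n^1 log n) = O(n log n)

For T(n) = 6T(n/6) + O(n^1): log_6(6) = 1.0000. This is Case 2 of the Master Theorem (c = log_b(a), equal work at all levels), giving O(n log n).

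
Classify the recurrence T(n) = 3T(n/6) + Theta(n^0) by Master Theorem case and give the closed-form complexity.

Master Theorem for T(n) = 3T(n/6) + O(n^0):

a = 3, b = 6, c = 0
log_b(a) = log_6(3) = 0.6131

Case 1: c = 0 < log_6(3) = 0.6131
T(n) = O(n^(log_6 3))

For T(n) = 3T(n/6) + O(n^0): log_6(3) = 0.6131. This is Case 1 of the Master Theorem (c < log_b(a), work dominated by leaves), giving O(n^(log_6 3)).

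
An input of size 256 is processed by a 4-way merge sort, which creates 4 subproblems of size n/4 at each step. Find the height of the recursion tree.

For divide and conquer with division factor 4:

Problem sizes at each level:
Level 0: 256
Level 1: 64
Level 2: 16
Level 3: 4
Level 4: 1

The root is level 0 and the size-1 base case is level 4 (the tree spans levels 0 through 4, i.e. 5 levels counting the root), so the depth is the number of divisions: log_4(256) = 4

The recursion tree depth is log_4(256) = 4. At each level, the problem size is divided by 4, so it takes 4 divisions to reduce to a base case of size 1. The algorithm makes 4 recursive calls at each level.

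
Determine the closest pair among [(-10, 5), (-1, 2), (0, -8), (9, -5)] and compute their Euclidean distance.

Computing all pairwise distances among 4 points:

d((-10, 5), (-1, 2)) = 9.4868 <-- minimum
d((-10, 5), (0, -8)) = 16.4012
d((-10, 5), (9, -5)) = 21.4709
d((-1, 2), (0, -8)) = 10.0499
d((-1, 2), (9, -5)) = 12.2066
d((0, -8), (9, -5)) = 9.4868 <-- minimum

Minimum distance: 9.4868 (tie among 2 pairs: (-10, 5) and (-1, 2); (0, -8) and (9, -5))

The minimum Euclidean distance is 9.4868. There is a tie: 2 pairs achieve this minimum — (-10, 5) and (-1, 2); (0, -8) and (9, -5). Any of these is a valid closest pair. For 4 points, brute-force pairwise comparison is shown above. For large n, the divide-and-conquer algorithm (sort by x, recurse on halves, check the dividing strip) achieves O(n log n).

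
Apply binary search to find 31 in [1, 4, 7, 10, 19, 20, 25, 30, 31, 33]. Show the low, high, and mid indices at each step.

Binary search for 31 in [1, 4, 7, 10, 19, 20, 25, 30, 31, 33]:

lo=0, hi=9, mid=4, arr[mid]=19 -> 19 < 31, search right half
lo=5, hi=9, mid=7, arr[mid]=30 -> 30 < 31, search right half
lo=8, hi=9, mid=8, arr[mid]=31 -> Found target at index 8!

Binary search finds 31 at index 8 after 3 comparisons. The search repeatedly halves the search space by comparing with the middle element.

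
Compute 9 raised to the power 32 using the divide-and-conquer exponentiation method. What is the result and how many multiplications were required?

Computing 9^32 by squaring (build up from 9^1; each line after the first costs one multiplication):

9^1 = 9
9^2 = (9^1)^2 = 9^2 = 81
9^4 = (9^2)^2 = 81^2 = 6561
9^8 = (9^4)^2 = 6561^2 = 43046721
9^16 = (9^8)^2 = 43046721^2 = 1853020188851841
9^32 = (9^16)^2 = 1853020188851841^2 = 3433683820292512484657849089281

Result: 3433683820292512484657849089281
Multiplications needed: 5 (5 lines after 9^1)

9^32 = 3433683820292512484657849089281. Using exponentiation by squaring, this requires 5 multiplications. The key idea: if the exponent is even, square the half-power; if odd, multiply by the base once.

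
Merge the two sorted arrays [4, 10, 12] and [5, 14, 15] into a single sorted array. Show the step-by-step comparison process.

Merging process:

Compare 4 vs 5: take 4 from left. Merged: [4]
Compare 10 vs 5: take 5 from right. Merged: [4, 5]
Compare 10 vs 14: take 10 from left. Merged: [4, 5, 10]
Compare 12 vs 14: take 12 from left. Merged: [4, 5, 10, 12]
Append remaining from right: [14, 15]. Merged: [4, 5, 10, 12, 14, 15]

Final merged array: [4, 5, 10, 12, 14, 15]
Total comparisons: 4

The merged array is [4, 5, 10, 12, 14, 15], requiring 4 comparisons. The merge step runs in O(n) time where n is the total number of elements.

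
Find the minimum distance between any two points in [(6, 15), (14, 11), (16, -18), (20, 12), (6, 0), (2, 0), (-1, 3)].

Computing all pairwise distances among 7 points:

d((6, 15), (14, 11)) = 8.9443
d((6, 15), (16, -18)) = 34.4819
d((6, 15), (20, 12)) = 14.3178
d((6, 15), (6, 0)) = 15.0
d((6, 15), (2, 0)) = 15.5242
d((6, 15), (-1, 3)) = 13.8924
d((14, 11), (16, -18)) = 29.0689
d((14, 11), (20, 12)) = 6.0828
d((14, 11), (6, 0)) = 13.6015
d((14, 11), (2, 0)) = 16.2788
d((14, 11), (-1, 3)) = 17.0
d((16, -18), (20, 12)) = 30.2655
d((16, -18), (6, 0)) = 20.5913
d((16, -18), (2, 0)) = 22.8035
d((16, -18), (-1, 3)) = 27.0185
d((20, 12), (6, 0)) = 18.4391
d((20, 12), (2, 0)) = 21.6333
d((20, 12), (-1, 3)) = 22.8473
d((6, 0), (2, 0)) = 4.0 <-- minimum
d((6, 0), (-1, 3)) = 7.6158
d((2, 0), (-1, 3)) = 4.2426

Closest pair: (6, 0) and (2, 0) with distance 4.0

The closest pair is (6, 0) and (2, 0) with Euclidean distance 4.0. For 7 points, brute-force pairwise comparison is shown above. For large n, the divide-and-conquer algorithm (sort by x, recurse on halves, check the dividing strip) achieves O(n log n).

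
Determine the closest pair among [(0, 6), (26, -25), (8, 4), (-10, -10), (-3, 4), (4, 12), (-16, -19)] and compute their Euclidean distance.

Computing all pairwise distances among 7 points:

d((0, 6), (26, -25)) = 40.4599
d((0, 6), (8, 4)) = 8.2462
d((0, 6), (-10, -10)) = 18.868
d((0, 6), (-3, 4)) = 3.6056 <-- minimum
d((0, 6), (4, 12)) = 7.2111
d((0, 6), (-16, -19)) = 29.6816
d((26, -25), (8, 4)) = 34.1321
d((26, -25), (-10, -10)) = 39.0
d((26, -25), (-3, 4)) = 41.0122
d((26, -25), (4, 12)) = 43.0465
d((26, -25), (-16, -19)) = 42.4264
d((8, 4), (-10, -10)) = 22.8035
d((8, 4), (-3, 4)) = 11.0
d((8, 4), (4, 12)) = 8.9443
d((8, 4), (-16, -19)) = 33.2415
d((-10, -10), (-3, 4)) = 15.6525
d((-10, -10), (4, 12)) = 26.0768
d((-10, -10), (-16, -19)) = 10.8167
d((-3, 4), (4, 12)) = 10.6301
d((-3, 4), (-16, -19)) = 26.4197
d((4, 12), (-16, -19)) = 36.8917

Closest pair: (0, 6) and (-3, 4) with distance 3.6056

The closest pair is (0, 6) and (-3, 4) with Euclidean distance 3.6056. For 7 points, brute-force pairwise comparison is shown above. For large n, the divide-and-conquer algorithm (sort by x, recurse on halves, check the dividing strip) achieves O(n log n).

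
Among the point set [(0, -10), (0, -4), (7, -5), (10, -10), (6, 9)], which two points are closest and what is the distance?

Computing all pairwise distances among 5 points:

d((0, -10), (0, -4)) = 6.0
d((0, -10), (7, -5)) = 8.6023
d((0, -10), (10, -10)) = 10.0
d((0, -10), (6, 9)) = 19.9249
d((0, -4), (7, -5)) = 7.0711
d((0, -4), (10, -10)) = 11.6619
d((0, -4), (6, 9)) = 14.3178
d((7, -5), (10, -10)) = 5.831 <-- minimum
d((7, -5), (6, 9)) = 14.0357
d((10, -10), (6, 9)) = 19.4165

Closest pair: (7, -5) and (10, -10) with distance 5.831

The closest pair is (7, -5) and (10, -10) with Euclidean distance 5.831. For 5 points, brute-force pairwise comparison is shown above. For large n, the divide-and-conquer algorithm (sort by x, recurse on halves, check the dividing strip) achieves O(n log n).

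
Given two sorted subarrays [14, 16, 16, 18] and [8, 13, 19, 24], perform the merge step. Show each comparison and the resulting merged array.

Merging process:

Compare 14 vs 8: take 8 from right. Merged: [8]
Compare 14 vs 13: take 13 from right. Merged: [8, 13]
Compare 14 vs 19: take 14 from left. Merged: [8, 13, 14]
Compare 16 vs 19: take 16 from left. Merged: [8, 13, 14, 16]
Compare 16 vs 19: take 16 from left. Merged: [8, 13, 14, 16, 16]
Compare 18 vs 19: take 18 from left. Merged: [8, 13, 14, 16, 16, 18]
Append remaining from right: [19, 24]. Merged: [8, 13, 14, 16, 16, 18, 19, 24]

Final merged array: [8, 13, 14, 16, 16, 18, 19, 24]
Total comparisons: 6

The merged array is [8, 13, 14, 16, 16, 18, 19, 24], requiring 6 comparisons. The merge step runs in O(n) time where n is the total number of elements.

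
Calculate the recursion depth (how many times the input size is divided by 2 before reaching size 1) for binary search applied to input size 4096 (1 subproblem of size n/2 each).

For divide and conquer with division factor 2:

Problem sizes at each level:
Level 0: 4096
Level 1: 2048
Level 2: 1024
Level 3: 512
Level 4: 256
Level 5: 128
Level 6: 64
Level 7: 32
Level 8: 16
Level 9: 8
Level 10: 4
Level 11: 2
Level 12: 1

The root is level 0 and the size-1 base case is level 12 (the tree spans levels 0 through 12, i.e. 13 levels counting the root), so the depth is the number of divisions: log_2(4096) = 12

The recursion tree depth is log_2(4096) = 12. At each level, the problem size is divided by 2, so it takes 12 divisions to reduce to a base case of size 1. The algorithm makes 1 recursive call at each level.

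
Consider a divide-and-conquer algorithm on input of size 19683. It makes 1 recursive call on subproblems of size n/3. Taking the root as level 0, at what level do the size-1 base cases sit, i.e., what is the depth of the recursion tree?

For divide and conquer with division factor 3:

Problem sizes at each level:
Level 0: 19683
Level 1: 6561
Level 2: 2187
Level 3: 729
Level 4: 243
Level 5: 81
Level 6: 27
Level 7: 9
Level 8: 3
Level 9: 1

The root is level 0 and the size-1 base case is level 9 (the tree spans levels 0 through 9, i.e. 10 levels counting the root), so the depth is the number of divisions: log_3(19683) = 9

The recursion tree depth is log_3(19683) = 9. At each level, the problem size is divided by 3, so it takes 9 divisions to reduce to a base case of size 1. The algorithm makes 1 recursive call at each level.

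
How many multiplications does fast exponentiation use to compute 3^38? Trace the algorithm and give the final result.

Computing 3^38 by squaring (build up from 3^1; each line after the first costs one multiplication):

3^1 = 3
3^2 = (3^1)^2 = 3^2 = 9
3^4 = (3^2)^2 = 9^2 = 81
3^8 = (3^4)^2 = 81^2 = 6561
3^9 = 3 * 3^8 = 3 * 6561 = 19683
3^18 = (3^9)^2 = 19683^2 = 387420489
3^19 = 3 * 3^18 = 3 * 387420489 = 1162261467
3^38 = (3^19)^2 = 1162261467^2 = 1350851717672992089

Result: 1350851717672992089
Multiplications needed: 7 (7 lines after 3^1)

3^38 = 1350851717672992089. Using exponentiation by squaring, this requires 7 multiplications. The key idea: if the exponent is even, square the half-power; if odd, multiply by the base once.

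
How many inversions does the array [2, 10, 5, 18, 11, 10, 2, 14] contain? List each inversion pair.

Finding inversions in [2, 10, 5, 18, 11, 10, 2, 14]:

(1, 2): arr[1]=10 > arr[2]=5
(1, 6): arr[1]=10 > arr[6]=2
(2, 6): arr[2]=5 > arr[6]=2
(3, 4): arr[3]=18 > arr[4]=11
(3, 5): arr[3]=18 > arr[5]=10
(3, 6): arr[3]=18 > arr[6]=2
(3, 7): arr[3]=18 > arr[7]=14
(4, 5): arr[4]=11 > arr[5]=10
(4, 6): arr[4]=11 > arr[6]=2
(5, 6): arr[5]=10 > arr[6]=2

Total inversions: 10

The array has 10 inversion(s): (1,2), (1,6), (2,6), (3,4), (3,5), (3,6), (3,7), (4,5), (4,6), (5,6). Each pair (i,j) satisfies i < j and arr[i] > arr[j].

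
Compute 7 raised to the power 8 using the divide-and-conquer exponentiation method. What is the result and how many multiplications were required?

Computing 7^8 by squaring (build up from 7^1; each line after the first costs one multiplication):

7^1 = 7
7^2 = (7^1)^2 = 7^2 = 49
7^4 = (7^2)^2 = 49^2 = 2401
7^8 = (7^4)^2 = 2401^2 = 5764801

Result: 5764801
Multiplications needed: 3 (3 lines after 7^1)

7^8 = 5764801. Using exponentiation by squaring, this requires 3 multiplications. The key idea: if the exponent is even, square the half-power; if odd, multiply by the base once.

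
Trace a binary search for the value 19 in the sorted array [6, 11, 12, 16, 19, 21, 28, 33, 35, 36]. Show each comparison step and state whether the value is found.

Binary search for 19 in [6, 11, 12, 16, 19, 21, 28, 33, 35, 36]:

lo=0, hi=9, mid=4, arr[mid]=19 -> Found target at index 4!

Binary search finds 19 at index 4 after 1 comparisons. The search repeatedly halves the search space by comparing with the middle element.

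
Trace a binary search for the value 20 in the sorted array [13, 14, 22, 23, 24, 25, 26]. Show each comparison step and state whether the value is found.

Binary search for 20 in [13, 14, 22, 23, 24, 25, 26]:

lo=0, hi=6, mid=3, arr[mid]=23 -> 23 > 20, search left half
lo=0, hi=2, mid=1, arr[mid]=14 -> 14 < 20, search right half
lo=2, hi=2, mid=2, arr[mid]=22 -> 22 > 20, search left half
lo=2 > hi=1, target 20 not found

Binary search determines that 20 is not in the array after 3 comparisons. The search space was exhausted without finding the target.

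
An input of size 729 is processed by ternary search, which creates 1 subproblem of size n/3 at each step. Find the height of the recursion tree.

For divide and conquer with division factor 3:

Problem sizes at each level:
Level 0: 729
Level 1: 243
Level 2: 81
Level 3: 27
Level 4: 9
Level 5: 3
Level 6: 1

The root is level 0 and the size-1 base case is level 6 (the tree spans levels 0 through 6, i.e. 7 levels counting the root), so the depth is the number of divisions: log_3(729) = 6

The recursion tree depth is log_3(729) = 6. At each level, the problem size is divided by 3, so it takes 6 divisions to reduce to a base case of size 1. The algorithm makes 1 recursive call at each level.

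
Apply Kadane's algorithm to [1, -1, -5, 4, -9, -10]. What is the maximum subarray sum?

Using Kadane's algorithm on [1, -1, -5, 4, -9, -10]:

Scanning through the array:
Position 1 (value -1): max_ending_here = 0, max_so_far = 1
Position 2 (value -5): max_ending_here = -5, max_so_far = 1
Position 3 (value 4): max_ending_here = 4, max_so_far = 4
Position 4 (value -9): max_ending_here = -5, max_so_far = 4
Position 5 (value -10): max_ending_here = -10, max_so_far = 4

Maximum subarray: [4]
Maximum sum: 4

The maximum subarray is [4] with sum 4. This subarray runs from index 3 to index 3.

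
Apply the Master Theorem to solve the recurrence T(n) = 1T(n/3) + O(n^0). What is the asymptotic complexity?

Master Theorem for T(n) = 1T(n/3) + O(n^0):

a = 1, b = 3, c = 0
log_b(a) = log_3(1) = 0.0000

Case 2: c = 0 = log_3(1) = 0.0000
T(n) = O(n^0 log n) = O(log n)

For T(n) = 1T(n/3) + O(n^0): log_3(1) = 0.0000. This is Case 2 of the Master Theorem (c = log_b(a), equal work at all levels), giving O(log n).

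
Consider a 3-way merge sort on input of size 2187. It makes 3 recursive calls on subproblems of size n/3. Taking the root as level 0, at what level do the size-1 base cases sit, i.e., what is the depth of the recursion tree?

For divide and conquer with division factor 3:

Problem sizes at each level:
Level 0: 2187
Level 1: 729
Level 2: 243
Level 3: 81
Level 4: 27
Level 5: 9
Level 6: 3
Level 7: 1

The root is level 0 and the size-1 base case is level 7 (the tree spans levels 0 through 7, i.e. 8 levels counting the root), so the depth is the number of divisions: log_3(2187) = 7

The recursion tree depth is log_3(2187) = 7. At each level, the problem size is divided by 3, so it takes 7 divisions to reduce to a base case of size 1. The algorithm makes 3 recursive calls at each level.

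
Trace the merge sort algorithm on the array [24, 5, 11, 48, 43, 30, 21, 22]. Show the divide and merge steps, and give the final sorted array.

Merge sort trace:

Split: [24, 5, 11, 48, 43, 30, 21, 22] -> [24, 5, 11, 48] and [43, 30, 21, 22]
  Split: [24, 5, 11, 48] -> [24, 5] and [11, 48]
    Split: [24, 5] -> [24] and [5]
    Merge: [24] + [5] -> [5, 24]
    Split: [11, 48] -> [11] and [48]
    Merge: [11] + [48] -> [11, 48]
  Merge: [5, 24] + [11, 48] -> [5, 11, 24, 48]
  Split: [43, 30, 21, 22] -> [43, 30] and [21, 22]
    Split: [43, 30] -> [43] and [30]
    Merge: [43] + [30] -> [30, 43]
    Split: [21, 22] -> [21] and [22]
    Merge: [21] + [22] -> [21, 22]
  Merge: [30, 43] + [21, 22] -> [21, 22, 30, 43]
Merge: [5, 11, 24, 48] + [21, 22, 30, 43] -> [5, 11, 21, 22, 24, 30, 43, 48]

Final sorted array: [5, 11, 21, 22, 24, 30, 43, 48]

The merge sort proceeds by recursively splitting the array and merging sorted halves.
After all merges, the sorted array is [5, 11, 21, 22, 24, 30, 43, 48].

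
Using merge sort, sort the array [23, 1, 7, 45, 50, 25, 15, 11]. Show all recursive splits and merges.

Merge sort trace:

Split: [23, 1, 7, 45, 50, 25, 15, 11] -> [23, 1, 7, 45] and [50, 25, 15, 11]
  Split: [23, 1, 7, 45] -> [23, 1] and [7, 45]
    Split: [23, 1] -> [23] and [1]
    Merge: [23] + [1] -> [1, 23]
    Split: [7, 45] -> [7] and [45]
    Merge: [7] + [45] -> [7, 45]
  Merge: [1, 23] + [7, 45] -> [1, 7, 23, 45]
  Split: [50, 25, 15, 11] -> [50, 25] and [15, 11]
    Split: [50, 25] -> [50] and [25]
    Merge: [50] + [25] -> [25, 50]
    Split: [15, 11] -> [15] and [11]
    Merge: [15] + [11] -> [11, 15]
  Merge: [25, 50] + [11, 15] -> [11, 15, 25, 50]
Merge: [1, 7, 23, 45] + [11, 15, 25, 50] -> [1, 7, 11, 15, 23, 25, 45, 50]

Final sorted array: [1, 7, 11, 15, 23, 25, 45, 50]

The merge sort proceeds by recursively splitting the array and merging sorted halves.
After all merges, the sorted array is [1, 7, 11, 15, 23, 25, 45, 50].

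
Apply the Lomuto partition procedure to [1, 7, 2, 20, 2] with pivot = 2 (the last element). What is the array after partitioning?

Lomuto partition with pivot = 2:

Initial array: [1, 7, 2, 20, 2]

arr[0]=1 <= 2: swap with position 0, array becomes [1, 7, 2, 20, 2]
arr[1]=7 > 2: no swap
arr[2]=2 <= 2: swap with position 1, array becomes [1, 2, 7, 20, 2]
arr[3]=20 > 2: no swap

Place pivot at position 2: [1, 2, 2, 20, 7]
Pivot position: 2

After partitioning with pivot 2, the array becomes [1, 2, 2, 20, 7]. The pivot is placed at index 2. All elements to the left of the pivot are <= 2, and all elements to the right are > 2.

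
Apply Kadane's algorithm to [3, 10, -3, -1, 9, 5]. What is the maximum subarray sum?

Using Kadane's algorithm on [3, 10, -3, -1, 9, 5]:

Scanning through the array:
Position 1 (value 10): max_ending_here = 13, max_so_far = 13
Position 2 (value -3): max_ending_here = 10, max_so_far = 13
Position 3 (value -1): max_ending_here = 9, max_so_far = 13
Position 4 (value 9): max_ending_here = 18, max_so_far = 18
Position 5 (value 5): max_ending_here = 23, max_so_far = 23

Maximum subarray: [3, 10, -3, -1, 9, 5]
Maximum sum: 23

The maximum subarray is [3, 10, -3, -1, 9, 5] with sum 23. This subarray runs from index 0 to index 5.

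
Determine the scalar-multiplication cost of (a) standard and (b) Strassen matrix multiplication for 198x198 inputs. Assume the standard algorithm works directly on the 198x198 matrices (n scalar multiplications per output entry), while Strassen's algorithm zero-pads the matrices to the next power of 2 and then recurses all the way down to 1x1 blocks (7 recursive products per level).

Matrix multiplication for 198x198 matrices:

Strassen's algorithm requires power-of-2 dimensions. Pad 198x198 to 256x256 (next power of 2).

Standard algorithm: 198^3 = 7762392 multiplications
Strassen's algorithm: 7^(log2(256)) = 7^8 = 5764801 multiplications
Savings: 7762392 - 5764801 = 1997591 multiplications

Standard: 7762392 multiplications (198^3). Strassen: 5764801 multiplications (7^8, after padding to 256x256). Strassen reduces 8 recursive multiplications to 7 at each level.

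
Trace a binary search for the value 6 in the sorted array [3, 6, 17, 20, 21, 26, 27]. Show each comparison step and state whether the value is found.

Binary search for 6 in [3, 6, 17, 20, 21, 26, 27]:

lo=0, hi=6, mid=3, arr[mid]=20 -> 20 > 6, search left half
lo=0, hi=2, mid=1, arr[mid]=6 -> Found target at index 1!

Binary search finds 6 at index 1 after 2 comparisons. The search repeatedly halves the search space by comparing with the middle element.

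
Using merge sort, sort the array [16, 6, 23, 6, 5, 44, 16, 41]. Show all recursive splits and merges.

Merge sort trace:

Split: [16, 6, 23, 6, 5, 44, 16, 41] -> [16, 6, 23, 6] and [5, 44, 16, 41]
  Split: [16, 6, 23, 6] -> [16, 6] and [23, 6]
    Split: [16, 6] -> [16] and [6]
    Merge: [16] + [6] -> [6, 16]
    Split: [23, 6] -> [23] and [6]
    Merge: [23] + [6] -> [6, 23]
  Merge: [6, 16] + [6, 23] -> [6, 6, 16, 23]
  Split: [5, 44, 16, 41] -> [5, 44] and [16, 41]
    Split: [5, 44] -> [5] and [44]
    Merge: [5] + [44] -> [5, 44]
    Split: [16, 41] -> [16] and [41]
    Merge: [16] + [41] -> [16, 41]
  Merge: [5, 44] + [16, 41] -> [5, 16, 41, 44]
Merge: [6, 6, 16, 23] + [5, 16, 41, 44] -> [5, 6, 6, 16, 16, 23, 41, 44]

Final sorted array: [5, 6, 6, 16, 16, 23, 41, 44]

The merge sort proceeds by recursively splitting the array and merging sorted halves.
After all merges, the sorted array is [5, 6, 6, 16, 16, 23, 41, 44].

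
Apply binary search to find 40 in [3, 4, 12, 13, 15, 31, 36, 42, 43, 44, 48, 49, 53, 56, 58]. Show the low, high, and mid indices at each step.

Binary search for 40 in [3, 4, 12, 13, 15, 31, 36, 42, 43, 44, 48, 49, 53, 56, 58]:

lo=0, hi=14, mid=7, arr[mid]=42 -> 42 > 40, search left half
lo=0, hi=6, mid=3, arr[mid]=13 -> 13 < 40, search right half
lo=4, hi=6, mid=5, arr[mid]=31 -> 31 < 40, search right half
lo=6, hi=6, mid=6, arr[mid]=36 -> 36 < 40, search right half
lo=7 > hi=6, target 40 not found

Binary search determines that 40 is not in the array after 4 comparisons. The search space was exhausted without finding the target.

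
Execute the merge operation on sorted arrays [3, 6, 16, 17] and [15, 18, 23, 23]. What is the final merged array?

Merging process:

Compare 3 vs 15: take 3 from left. Merged: [3]
Compare 6 vs 15: take 6 from left. Merged: [3, 6]
Compare 16 vs 15: take 15 from right. Merged: [3, 6, 15]
Compare 16 vs 18: take 16 from left. Merged: [3, 6, 15, 16]
Compare 17 vs 18: take 17 from left. Merged: [3, 6, 15, 16, 17]
Append remaining from right: [18, 23, 23]. Merged: [3, 6, 15, 16, 17, 18, 23, 23]

Final merged array: [3, 6, 15, 16, 17, 18, 23, 23]
Total comparisons: 5

The merged array is [3, 6, 15, 16, 17, 18, 23, 23], requiring 5 comparisons. The merge step runs in O(n) time where n is the total number of elements.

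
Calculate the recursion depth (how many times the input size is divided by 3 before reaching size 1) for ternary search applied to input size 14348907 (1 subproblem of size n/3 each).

For divide and conquer with division factor 3:

Problem sizes at each level:
Level 0: 14348907
Level 1: 4782969
Level 2: 1594323
Level 3: 531441
Level 4: 177147
Level 5: 59049
Level 6: 19683
Level 7: 6561
Level 8: 2187
Level 9: 729
Level 10: 243
Level 11: 81
Level 12: 27
Level 13: 9
Level 14: 3
Level 15: 1

The root is level 0 and the size-1 base case is level 15 (the tree spans levels 0 through 15, i.e. 16 levels counting the root), so the depth is the number of divisions: log_3(14348907) = 15

The recursion tree depth is log_3(14348907) = 15. At each level, the problem size is divided by 3, so it takes 15 divisions to reduce to a base case of size 1. The algorithm makes 1 recursive call at each level.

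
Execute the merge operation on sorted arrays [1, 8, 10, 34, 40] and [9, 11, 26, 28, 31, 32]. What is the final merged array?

Merging process:

Compare 1 vs 9: take 1 from left. Merged: [1]
Compare 8 vs 9: take 8 from left. Merged: [1, 8]
Compare 10 vs 9: take 9 from right. Merged: [1, 8, 9]
Compare 10 vs 11: take 10 from left. Merged: [1, 8, 9, 10]
Compare 34 vs 11: take 11 from right. Merged: [1, 8, 9, 10, 11]
Compare 34 vs 26: take 26 from right. Merged: [1, 8, 9, 10, 11, 26]
Compare 34 vs 28: take 28 from right. Merged: [1, 8, 9, 10, 11, 26, 28]
Compare 34 vs 31: take 31 from right. Merged: [1, 8, 9, 10, 11, 26, 28, 31]
Compare 34 vs 32: take 32 from right. Merged: [1, 8, 9, 10, 11, 26, 28, 31, 32]
Append remaining from left: [34, 40]. Merged: [1, 8, 9, 10, 11, 26, 28, 31, 32, 34, 40]

Final merged array: [1, 8, 9, 10, 11, 26, 28, 31, 32, 34, 40]
Total comparisons: 9

The merged array is [1, 8, 9, 10, 11, 26, 28, 31, 32, 34, 40], requiring 9 comparisons. The merge step runs in O(n) time where n is the total number of elements.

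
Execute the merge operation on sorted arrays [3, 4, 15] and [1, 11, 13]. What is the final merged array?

Merging process:

Compare 3 vs 1: take 1 from right. Merged: [1]
Compare 3 vs 11: take 3 from left. Merged: [1, 3]
Compare 4 vs 11: take 4 from left. Merged: [1, 3, 4]
Compare 15 vs 11: take 11 from right. Merged: [1, 3, 4, 11]
Compare 15 vs 13: take 13 from right. Merged: [1, 3, 4, 11, 13]
Append remaining from left: [15]. Merged: [1, 3, 4, 11, 13, 15]

Final merged array: [1, 3, 4, 11, 13, 15]
Total comparisons: 5

The merged array is [1, 3, 4, 11, 13, 15], requiring 5 comparisons. The merge step runs in O(n) time where n is the total number of elements.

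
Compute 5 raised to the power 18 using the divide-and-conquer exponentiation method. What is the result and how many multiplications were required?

Computing 5^18 by squaring (build up from 5^1; each line after the first costs one multiplication):

5^1 = 5
5^2 = (5^1)^2 = 5^2 = 25
5^4 = (5^2)^2 = 25^2 = 625
5^8 = (5^4)^2 = 625^2 = 390625
5^9 = 5 * 5^8 = 5 * 390625 = 1953125
5^18 = (5^9)^2 = 1953125^2 = 3814697265625

Result: 3814697265625
Multiplications needed: 5 (5 lines after 5^1)

5^18 = 3814697265625. Using exponentiation by squaring, this requires 5 multiplications. The key idea: if the exponent is even, square the half-power; if odd, multiply by the base once.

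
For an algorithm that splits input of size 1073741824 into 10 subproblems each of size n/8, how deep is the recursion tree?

For divide and conquer with division factor 8:

Problem sizes at each level:
Level 0: 1073741824
Level 1: 134217728
Level 2: 16777216
Level 3: 2097152
Level 4: 262144
Level 5: 32768
Level 6: 4096
Level 7: 512
Level 8: 64
Level 9: 8
Level 10: 1

The root is level 0 and the size-1 base case is level 10 (the tree spans levels 0 through 10, i.e. 11 levels counting the root), so the depth is the number of divisions: log_8(1073741824) = 10

The recursion tree depth is log_8(1073741824) = 10. At each level, the problem size is divided by 8, so it takes 10 divisions to reduce to a base case of size 1. The algorithm makes 10 recursive calls at each level.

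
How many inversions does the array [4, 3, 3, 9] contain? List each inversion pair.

Finding inversions in [4, 3, 3, 9]:

(0, 1): arr[0]=4 > arr[1]=3
(0, 2): arr[0]=4 > arr[2]=3

Total inversions: 2

The array has 2 inversion(s): (0,1), (0,2). Each pair (i,j) satisfies i < j and arr[i] > arr[j].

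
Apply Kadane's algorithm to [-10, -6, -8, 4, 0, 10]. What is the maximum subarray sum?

Using Kadane's algorithm on [-10, -6, -8, 4, 0, 10]:

Scanning through the array:
Position 1 (value -6): max_ending_here = -6, max_so_far = -6
Position 2 (value -8): max_ending_here = -8, max_so_far = -6
Position 3 (value 4): max_ending_here = 4, max_so_far = 4
Position 4 (value 0): max_ending_here = 4, max_so_far = 4
Position 5 (value 10): max_ending_here = 14, max_so_far = 14

Maximum subarray: [4, 0, 10]
Maximum sum: 14

The maximum subarray is [4, 0, 10] with sum 14. This subarray runs from index 3 to index 5.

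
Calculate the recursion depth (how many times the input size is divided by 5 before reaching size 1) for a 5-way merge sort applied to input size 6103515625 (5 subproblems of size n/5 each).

For divide and conquer with division factor 5:

Problem sizes at each level:
Level 0: 6103515625
Level 1: 1220703125
Level 2: 244140625
Level 3: 48828125
Level 4: 9765625
Level 5: 1953125
Level 6: 390625
Level 7: 78125
Level 8: 15625
Level 9: 3125
Level 10: 625
Level 11: 125
Level 12: 25
Level 13: 5
Level 14: 1

The root is level 0 and the size-1 base case is level 14 (the tree spans levels 0 through 14, i.e. 15 levels counting the root), so the depth is the number of divisions: log_5(6103515625) = 14

The recursion tree depth is log_5(6103515625) = 14. At each level, the problem size is divided by 5, so it takes 14 divisions to reduce to a base case of size 1. The algorithm makes 5 recursive calls at each level.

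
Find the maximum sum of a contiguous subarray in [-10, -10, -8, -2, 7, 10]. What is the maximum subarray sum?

Using Kadane's algorithm on [-10, -10, -8, -2, 7, 10]:

Scanning through the array:
Position 1 (value -10): max_ending_here = -10, max_so_far = -10
Position 2 (value -8): max_ending_here = -8, max_so_far = -8
Position 3 (value -2): max_ending_here = -2, max_so_far = -2
Position 4 (value 7): max_ending_here = 7, max_so_far = 7
Position 5 (value 10): max_ending_here = 17, max_so_far = 17

Maximum subarray: [7, 10]
Maximum sum: 17

The maximum subarray is [7, 10] with sum 17. This subarray runs from index 4 to index 5.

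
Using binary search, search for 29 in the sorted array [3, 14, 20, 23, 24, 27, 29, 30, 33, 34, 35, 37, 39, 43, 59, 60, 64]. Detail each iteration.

Binary search for 29 in [3, 14, 20, 23, 24, 27, 29, 30, 33, 34, 35, 37, 39, 43, 59, 60, 64]:

lo=0, hi=16, mid=8, arr[mid]=33 -> 33 > 29, search left half
lo=0, hi=7, mid=3, arr[mid]=23 -> 23 < 29, search right half
lo=4, hi=7, mid=5, arr[mid]=27 -> 27 < 29, search right half
lo=6, hi=7, mid=6, arr[mid]=29 -> Found target at index 6!

Binary search finds 29 at index 6 after 4 comparisons. The search repeatedly halves the search space by comparing with the middle element.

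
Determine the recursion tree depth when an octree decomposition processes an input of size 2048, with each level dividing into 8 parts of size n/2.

For divide and conquer with division factor 2:

Problem sizes at each level:
Level 0: 2048
Level 1: 1024
Level 2: 512
Level 3: 256
Level 4: 128
Level 5: 64
Level 6: 32
Level 7: 16
Level 8: 8
Level 9: 4
Level 10: 2
Level 11: 1

The root is level 0 and the size-1 base case is level 11 (the tree spans levels 0 through 11, i.e. 12 levels counting the root), so the depth is the number of divisions: log_2(2048) = 11

The recursion tree depth is log_2(2048) = 11. At each level, the problem size is divided by 2, so it takes 11 divisions to reduce to a base case of size 1. The algorithm makes 8 recursive calls at each level.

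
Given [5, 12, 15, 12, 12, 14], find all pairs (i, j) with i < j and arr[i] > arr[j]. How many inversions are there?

Finding inversions in [5, 12, 15, 12, 12, 14]:

(2, 3): arr[2]=15 > arr[3]=12
(2, 4): arr[2]=15 > arr[4]=12
(2, 5): arr[2]=15 > arr[5]=14

Total inversions: 3

The array has 3 inversion(s): (2,3), (2,4), (2,5). Each pair (i,j) satisfies i < j and arr[i] > arr[j].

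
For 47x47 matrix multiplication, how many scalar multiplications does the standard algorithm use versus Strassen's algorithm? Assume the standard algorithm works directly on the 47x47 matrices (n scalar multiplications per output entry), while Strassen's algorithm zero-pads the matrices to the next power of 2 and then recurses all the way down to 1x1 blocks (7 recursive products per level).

Matrix multiplication for 47x47 matrices:

Strassen's algorithm requires power-of-2 dimensions. Pad 47x47 to 64x64 (next power of 2).

Standard algorithm: 47^3 = 103823 multiplications
Strassen's algorithm: 7^(log2(64)) = 7^6 = 117649 multiplications
Difference: 103823 - 117649 = -13826 (Strassen uses MORE here due to padding overhead — for small or just-over-power-of-2 n, padding can outweigh the per-level savings)

Standard: 103823 multiplications (47^3). Strassen: 117649 multiplications (7^6, after padding to 64x64). Strassen reduces 8 recursive multiplications to 7 at each level.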